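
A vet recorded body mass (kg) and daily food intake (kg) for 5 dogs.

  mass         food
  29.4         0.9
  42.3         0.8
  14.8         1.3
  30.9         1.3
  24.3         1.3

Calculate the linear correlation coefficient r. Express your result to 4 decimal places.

-0.7413

n = 5, Σx = 141.7, Σy = 5.6, Σx² = 4417.99, Σy² = 6.52, Σxy = 151.3
nΣxy − ΣxΣy = 756.5 − 793.52 = -37.02
nΣx² − (Σx)² = 22089.95 − 20078.89 = 2011.06; nΣy² − (Σy)² = 32.6 − 31.36 = 1.24
r = -37.02 / √(2011.06 × 1.24) = -37.02 / 49.9371 ≈ -0.7413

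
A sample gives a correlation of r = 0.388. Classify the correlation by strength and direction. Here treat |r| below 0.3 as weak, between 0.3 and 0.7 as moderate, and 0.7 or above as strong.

r = 0.388 > 0 so the relationship is positive.
|r| = 0.388, which falls in the moderate range.

moderate positive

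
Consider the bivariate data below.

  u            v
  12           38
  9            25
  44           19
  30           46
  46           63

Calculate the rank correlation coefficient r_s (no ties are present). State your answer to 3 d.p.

0.400

Rank u: 2, 1, 4, 3, 5
Rank v: 3, 2, 1, 4, 5
d = rank(u) − rank(v): -1, -1, 3, -1, 0; Σd² = 12
ρ = 1 − 6Σd² / [n(n²−1)] = 1 − 6×12 / (5×24) = 1 − 72/120 ≈ 0.400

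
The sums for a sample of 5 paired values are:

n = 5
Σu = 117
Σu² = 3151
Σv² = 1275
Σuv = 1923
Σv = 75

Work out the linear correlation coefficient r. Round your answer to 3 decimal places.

0.675

r = (nΣuv − ΣuΣv) / √[(nΣu² − (Σu)²)(nΣv² − (Σv)²)]
Numerator: 5×1923 − 117×75 = 840
Denominator: √[(15755 − 13689)(6375 − 5625)] = √[2066 × 750] = 1244.7891
r = 840 / 1244.7891 ≈ 0.675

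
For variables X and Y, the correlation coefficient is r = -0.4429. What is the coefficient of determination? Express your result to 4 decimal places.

0.1962

r² = (-0.4429)² = 0.1962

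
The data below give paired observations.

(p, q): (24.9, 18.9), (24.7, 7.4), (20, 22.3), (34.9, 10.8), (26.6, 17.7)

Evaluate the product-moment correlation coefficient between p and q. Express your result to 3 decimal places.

-0.558

n = 5, Σp = 131.1, Σq = 77.1, Σp² = 3555.67, Σq² = 1339.19, Σpq = 1947.13
nΣpq − ΣpΣq = 9735.65 − 10107.81 = -372.16
nΣp² − (Σp)² = 17778.35 − 17187.21 = 591.14; nΣq² − (Σq)² = 6695.95 − 5944.41 = 751.54
r = -372.16 / √(591.14 × 751.54) = -372.16 / 666.5323 ≈ -0.558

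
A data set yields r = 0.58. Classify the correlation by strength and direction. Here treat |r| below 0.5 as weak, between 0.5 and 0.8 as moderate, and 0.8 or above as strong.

moderate positive

r = 0.58 > 0 so the relationship is positive.
|r| = 0.58, which falls in the moderate range.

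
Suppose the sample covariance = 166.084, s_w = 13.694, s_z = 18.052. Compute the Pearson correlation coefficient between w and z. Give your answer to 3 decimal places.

0.672

r = Cov(w,z) / (s_w · s_z) = 166.084 / (13.694 × 18.052)
  = 166.084 / 247.2041 ≈ 0.672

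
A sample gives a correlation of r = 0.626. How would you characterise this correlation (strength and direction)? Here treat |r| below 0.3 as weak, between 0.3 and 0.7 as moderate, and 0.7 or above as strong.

r = 0.626 > 0 so the relationship is positive.
|r| = 0.626, which falls in the moderate range.

moderate positive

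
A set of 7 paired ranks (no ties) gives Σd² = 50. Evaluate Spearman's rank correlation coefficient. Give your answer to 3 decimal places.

0.107

ρ = 1 − 6Σd² / [n(n²−1)] = 1 − 6×50 / (7×48)
  = 1 − 300/336 = 1 − 0.8929 ≈ 0.107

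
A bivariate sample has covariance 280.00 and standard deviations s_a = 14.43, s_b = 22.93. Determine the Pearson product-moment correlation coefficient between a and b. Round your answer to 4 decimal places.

0.8462

r = Cov(a,b) / (s_a · s_b) = 280.00 / (14.43 × 22.93)
  = 280.00 / 330.8799 ≈ 0.8462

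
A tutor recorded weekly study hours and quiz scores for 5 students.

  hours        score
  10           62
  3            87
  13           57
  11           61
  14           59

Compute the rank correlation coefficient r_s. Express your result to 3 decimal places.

Rank hours: 2, 1, 4, 3, 5
Rank score: 4, 5, 1, 3, 2
d = rank(hours) − rank(score): -2, -4, 3, 0, 3; Σd² = 38
ρ = 1 − 6Σd² / [n(n²−1)] = 1 − 6×38 / (5×24) = 1 − 228/120 ≈ -0.900

-0.900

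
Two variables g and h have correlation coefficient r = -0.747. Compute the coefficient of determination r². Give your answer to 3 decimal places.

0.558

r² = (-0.747)² = 0.558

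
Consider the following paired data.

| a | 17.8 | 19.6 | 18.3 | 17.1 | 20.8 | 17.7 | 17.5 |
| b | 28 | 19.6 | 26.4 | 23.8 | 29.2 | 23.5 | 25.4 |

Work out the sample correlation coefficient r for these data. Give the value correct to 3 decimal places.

n = 7, Σa = 128.8, Σb = 175.9, Σa² = 2380.48, Σb² = 4481.61, Σab = 3240.47
nΣab − ΣaΣb = 22683.29 − 22655.92 = 27.37
nΣa² − (Σa)² = 16663.36 − 16589.44 = 73.92; nΣb² − (Σb)² = 31371.27 − 30940.81 = 430.46
r = 27.37 / √(73.92 × 430.46) = 27.37 / 178.3805 ≈ 0.153

0.153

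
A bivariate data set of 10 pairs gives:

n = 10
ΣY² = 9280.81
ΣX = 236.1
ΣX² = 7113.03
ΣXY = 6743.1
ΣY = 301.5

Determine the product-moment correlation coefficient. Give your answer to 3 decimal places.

r = (nΣXY − ΣXΣY) / √[(nΣX² − (ΣX)²)(nΣY² − (ΣY)²)]
Numerator: 10×6743.1 − 236.1×301.5 = -3753.15
Denominator: √[(71130.3 − 55743.21)(92808.1 − 90902.25)] = √[15387.09 × 1905.85] = 5415.3011
r = -3753.15 / 5415.3011 ≈ -0.693

-0.693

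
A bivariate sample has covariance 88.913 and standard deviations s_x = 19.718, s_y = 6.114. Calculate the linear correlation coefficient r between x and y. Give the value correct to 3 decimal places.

0.738

r = Cov(x,y) / (s_x · s_y) = 88.913 / (19.718 × 6.114)
  = 88.913 / 120.5559 ≈ 0.738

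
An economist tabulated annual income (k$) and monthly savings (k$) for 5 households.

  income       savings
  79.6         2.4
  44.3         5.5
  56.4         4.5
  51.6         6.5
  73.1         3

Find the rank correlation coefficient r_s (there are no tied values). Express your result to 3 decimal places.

Rank income: 5, 1, 3, 2, 4
Rank savings: 1, 4, 3, 5, 2
d = rank(income) − rank(savings): 4, -3, 0, -3, 2; Σd² = 38
ρ = 1 − 6Σd² / [n(n²−1)] = 1 − 6×38 / (5×24) = 1 − 228/120 ≈ -0.900

-0.900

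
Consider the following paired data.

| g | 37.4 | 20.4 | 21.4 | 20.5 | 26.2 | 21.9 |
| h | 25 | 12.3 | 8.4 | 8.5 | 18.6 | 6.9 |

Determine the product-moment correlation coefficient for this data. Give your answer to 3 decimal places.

n = 6, Σg = 147.8, Σh = 79.7, Σg² = 3859.18, Σh² = 1312.67, Σgh = 2178.36
nΣgh − ΣgΣh = 13070.16 − 11779.66 = 1290.5
nΣg² − (Σg)² = 23155.08 − 21844.84 = 1310.24; nΣh² − (Σh)² = 7876.02 − 6352.09 = 1523.93
r = 1290.5 / √(1310.24 × 1523.93) = 1290.5 / 1413.0513 ≈ 0.913

0.913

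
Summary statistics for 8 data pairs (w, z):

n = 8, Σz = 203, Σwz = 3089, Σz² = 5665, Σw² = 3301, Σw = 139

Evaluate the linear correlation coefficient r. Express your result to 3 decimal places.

r = (nΣwz − ΣwΣz) / √[(nΣw² − (Σw)²)(nΣz² − (Σz)²)]
Numerator: 8×3089 − 139×203 = -3505
Denominator: √[(26408 − 19321)(45320 − 41209)] = √[7087 × 4111] = 5397.6529
r = -3505 / 5397.6529 ≈ -0.649

-0.649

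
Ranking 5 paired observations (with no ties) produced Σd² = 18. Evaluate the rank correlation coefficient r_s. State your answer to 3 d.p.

ρ = 1 − 6Σd² / [n(n²−1)] = 1 − 6×18 / (5×24)
  = 1 − 108/120 = 1 − 0.9000 ≈ 0.100

0.100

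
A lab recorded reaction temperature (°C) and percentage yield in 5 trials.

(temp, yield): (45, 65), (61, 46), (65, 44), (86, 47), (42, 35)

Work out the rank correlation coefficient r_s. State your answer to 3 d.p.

0.300

Rank temp: 2, 3, 4, 5, 1
Rank yield: 5, 3, 2, 4, 1
d = rank(temp) − rank(yield): -3, 0, 2, 1, 0; Σd² = 14
ρ = 1 − 6Σd² / [n(n²−1)] = 1 − 6×14 / (5×24) = 1 − 84/120 ≈ 0.300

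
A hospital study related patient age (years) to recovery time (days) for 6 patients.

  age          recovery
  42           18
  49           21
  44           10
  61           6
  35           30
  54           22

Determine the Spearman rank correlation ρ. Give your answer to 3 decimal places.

-0.486

Rank age: 2, 4, 3, 6, 1, 5
Rank recovery: 3, 4, 2, 1, 6, 5
d = rank(age) − rank(recovery): -1, 0, 1, 5, -5, 0; Σd² = 52
ρ = 1 − 6Σd² / [n(n²−1)] = 1 − 6×52 / (6×35) = 1 − 312/210 ≈ -0.486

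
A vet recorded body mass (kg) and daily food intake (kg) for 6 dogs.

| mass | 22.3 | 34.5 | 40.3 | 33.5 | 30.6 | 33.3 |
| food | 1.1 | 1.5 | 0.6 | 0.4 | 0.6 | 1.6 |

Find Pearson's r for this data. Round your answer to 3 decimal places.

n = 6, Σx = 194.5, Σy = 5.8, Σx² = 6479.13, Σy² = 6.9, Σxy = 185.5
nΣxy − ΣxΣy = 1113 − 1128.1 = -15.1
nΣx² − (Σx)² = 38874.78 − 37830.25 = 1044.53; nΣy² − (Σy)² = 41.4 − 33.64 = 7.76
r = -15.1 / √(1044.53 × 7.76) = -15.1 / 90.0308 ≈ -0.168

-0.168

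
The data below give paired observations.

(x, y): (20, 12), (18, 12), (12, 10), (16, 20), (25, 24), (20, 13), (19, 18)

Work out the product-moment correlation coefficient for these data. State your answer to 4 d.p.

n = 7, Σx = 130, Σy = 109, Σx² = 2510, Σy² = 1857, Σxy = 2098
nΣxy − ΣxΣy = 14686 − 14170 = 516
nΣx² − (Σx)² = 17570 − 16900 = 670; nΣy² − (Σy)² = 12999 − 11881 = 1118
r = 516 / √(670 × 1118) = 516 / 865.4825 ≈ 0.5962

0.5962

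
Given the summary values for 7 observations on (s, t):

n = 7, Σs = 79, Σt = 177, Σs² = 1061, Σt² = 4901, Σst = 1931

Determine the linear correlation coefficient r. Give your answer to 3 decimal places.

r = (nΣst − ΣsΣt) / √[(nΣs² − (Σs)²)(nΣt² − (Σt)²)]
Numerator: 7×1931 − 79×177 = -466
Denominator: √[(7427 − 6241)(34307 − 31329)] = √[1186 × 2978] = 1879.3371
r = -466 / 1879.3371 ≈ -0.248

-0.248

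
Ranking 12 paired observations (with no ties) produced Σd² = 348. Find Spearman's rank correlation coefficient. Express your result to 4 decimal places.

-0.2168

ρ = 1 − 6Σd² / [n(n²−1)] = 1 − 6×348 / (12×143)
  = 1 − 2088/1716 = 1 − 1.21678 ≈ -0.2168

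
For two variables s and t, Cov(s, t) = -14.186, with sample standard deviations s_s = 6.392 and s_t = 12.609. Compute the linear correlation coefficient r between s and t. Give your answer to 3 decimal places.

-0.176

r = Cov(s,t) / (s_s · s_t) = -14.186 / (6.392 × 12.609)
  = -14.186 / 80.5967 ≈ -0.176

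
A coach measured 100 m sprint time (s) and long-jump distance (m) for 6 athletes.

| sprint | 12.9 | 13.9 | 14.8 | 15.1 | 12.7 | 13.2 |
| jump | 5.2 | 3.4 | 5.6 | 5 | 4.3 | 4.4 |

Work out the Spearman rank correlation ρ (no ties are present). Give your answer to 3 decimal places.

0.314

Rank sprint: 2, 4, 5, 6, 1, 3
Rank jump: 5, 1, 6, 4, 2, 3
d = rank(sprint) − rank(jump): -3, 3, -1, 2, -1, 0; Σd² = 24
ρ = 1 − 6Σd² / [n(n²−1)] = 1 − 6×24 / (6×35) = 1 − 144/210 ≈ 0.314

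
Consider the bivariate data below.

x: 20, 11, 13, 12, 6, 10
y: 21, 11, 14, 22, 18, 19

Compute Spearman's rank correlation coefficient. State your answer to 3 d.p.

0.257

Rank x: 6, 3, 5, 4, 1, 2
Rank y: 5, 1, 2, 6, 3, 4
d = rank(x) − rank(y): 1, 2, 3, -2, -2, -2; Σd² = 26
ρ = 1 − 6Σd² / [n(n²−1)] = 1 − 6×26 / (6×35) = 1 − 156/210 ≈ 0.257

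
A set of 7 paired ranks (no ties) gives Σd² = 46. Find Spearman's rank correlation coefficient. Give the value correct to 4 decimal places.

0.1786

ρ = 1 − 6Σd² / [n(n²−1)] = 1 − 6×46 / (7×48)
  = 1 − 276/336 = 1 − 0.82143 ≈ 0.1786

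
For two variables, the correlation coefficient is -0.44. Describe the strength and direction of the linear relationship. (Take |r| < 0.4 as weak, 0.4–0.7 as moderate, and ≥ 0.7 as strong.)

moderate negative

r = -0.44 < 0 so the relationship is negative.
|r| = 0.44, which falls in the moderate range.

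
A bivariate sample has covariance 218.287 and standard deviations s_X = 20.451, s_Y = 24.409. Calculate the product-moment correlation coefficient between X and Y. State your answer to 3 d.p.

0.437

r = Cov(X,Y) / (s_X · s_Y) = 218.287 / (20.451 × 24.409)
  = 218.287 / 499.1885 ≈ 0.437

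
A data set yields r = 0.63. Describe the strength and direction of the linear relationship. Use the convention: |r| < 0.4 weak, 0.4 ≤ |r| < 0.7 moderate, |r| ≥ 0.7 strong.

r = 0.63 > 0 so the relationship is positive.
|r| = 0.63, which falls in the moderate range.

moderate positive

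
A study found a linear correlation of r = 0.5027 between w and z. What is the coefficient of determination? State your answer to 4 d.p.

r² = (0.5027)² = 0.2527

0.2527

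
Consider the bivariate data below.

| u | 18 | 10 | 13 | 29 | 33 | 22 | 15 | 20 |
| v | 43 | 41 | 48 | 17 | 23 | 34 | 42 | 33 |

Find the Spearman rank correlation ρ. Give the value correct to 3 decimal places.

Rank u: 4, 1, 2, 7, 8, 6, 3, 5
Rank v: 7, 5, 8, 1, 2, 4, 6, 3
d = rank(u) − rank(v): -3, -4, -6, 6, 6, 2, -3, 2; Σd² = 150
ρ = 1 − 6Σd² / [n(n²−1)] = 1 − 6×150 / (8×63) = 1 − 900/504 ≈ -0.786

-0.786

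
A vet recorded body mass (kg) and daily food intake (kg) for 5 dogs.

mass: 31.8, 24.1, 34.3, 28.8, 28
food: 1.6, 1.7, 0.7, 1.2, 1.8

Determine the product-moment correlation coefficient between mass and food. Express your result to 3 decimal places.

-0.709

n = 5, Σx = 147, Σy = 7, Σx² = 4381.98, Σy² = 10.62, Σxy = 200.82
nΣxy − ΣxΣy = 1004.1 − 1029 = -24.9
nΣx² − (Σx)² = 21909.9 − 21609 = 300.9; nΣy² − (Σy)² = 53.1 − 49 = 4.1
r = -24.9 / √(300.9 × 4.1) = -24.9 / 35.1239 ≈ -0.709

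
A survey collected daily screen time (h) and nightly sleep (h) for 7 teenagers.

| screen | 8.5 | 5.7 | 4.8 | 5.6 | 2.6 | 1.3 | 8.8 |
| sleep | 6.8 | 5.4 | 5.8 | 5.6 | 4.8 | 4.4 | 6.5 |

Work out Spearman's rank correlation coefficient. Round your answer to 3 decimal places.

0.821

Rank screen: 6, 5, 3, 4, 2, 1, 7
Rank sleep: 7, 3, 5, 4, 2, 1, 6
d = rank(screen) − rank(sleep): -1, 2, -2, 0, 0, 0, 1; Σd² = 10
ρ = 1 − 6Σd² / [n(n²−1)] = 1 − 6×10 / (7×48) = 1 − 60/336 ≈ 0.821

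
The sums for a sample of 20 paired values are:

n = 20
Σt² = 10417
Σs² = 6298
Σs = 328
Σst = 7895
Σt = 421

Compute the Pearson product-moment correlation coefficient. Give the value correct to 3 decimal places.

0.829

r = (nΣst − ΣsΣt) / √[(nΣs² − (Σs)²)(nΣt² − (Σt)²)]
Numerator: 20×7895 − 328×421 = 19812
Denominator: √[(125960 − 107584)(208340 − 177241)] = √[18376 × 31099] = 23905.5480
r = 19812 / 23905.5480 ≈ 0.829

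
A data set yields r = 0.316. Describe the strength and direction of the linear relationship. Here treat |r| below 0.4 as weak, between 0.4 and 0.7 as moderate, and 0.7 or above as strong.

weak positive

r = 0.316 > 0 so the relationship is positive.
|r| = 0.316, which falls in the weak range.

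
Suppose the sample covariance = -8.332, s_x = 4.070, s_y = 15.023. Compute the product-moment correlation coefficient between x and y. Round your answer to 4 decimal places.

r = Cov(x,y) / (s_x · s_y) = -8.332 / (4.070 × 15.023)
  = -8.332 / 61.1436 ≈ -0.1363

-0.1363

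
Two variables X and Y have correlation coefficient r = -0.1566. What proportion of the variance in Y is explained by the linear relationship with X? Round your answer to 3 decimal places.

r² = (-0.1566)² = 0.025

0.025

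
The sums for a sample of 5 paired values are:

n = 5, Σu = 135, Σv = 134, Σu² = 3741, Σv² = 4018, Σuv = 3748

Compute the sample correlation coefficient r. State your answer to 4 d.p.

0.6422

r = (nΣuv − ΣuΣv) / √[(nΣu² − (Σu)²)(nΣv² − (Σv)²)]
Numerator: 5×3748 − 135×134 = 650
Denominator: √[(18705 − 18225)(20090 − 17956)] = √[480 × 2134] = 1012.0870
r = 650 / 1012.0870 ≈ 0.6422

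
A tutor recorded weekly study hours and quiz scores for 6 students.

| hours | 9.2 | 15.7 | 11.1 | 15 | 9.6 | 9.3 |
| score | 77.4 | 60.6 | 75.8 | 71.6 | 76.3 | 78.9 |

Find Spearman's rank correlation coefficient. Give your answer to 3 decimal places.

-0.943

Rank hours: 1, 6, 4, 5, 3, 2
Rank score: 5, 1, 3, 2, 4, 6
d = rank(hours) − rank(score): -4, 5, 1, 3, -1, -4; Σd² = 68
ρ = 1 − 6Σd² / [n(n²−1)] = 1 − 6×68 / (6×35) = 1 − 408/210 ≈ -0.943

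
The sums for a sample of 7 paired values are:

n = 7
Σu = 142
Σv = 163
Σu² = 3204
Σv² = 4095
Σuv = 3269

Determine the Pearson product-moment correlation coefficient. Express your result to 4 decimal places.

-0.1207

r = (nΣuv − ΣuΣv) / √[(nΣu² − (Σu)²)(nΣv² − (Σv)²)]
Numerator: 7×3269 − 142×163 = -263
Denominator: √[(22428 − 20164)(28665 − 26569)] = √[2264 × 2096] = 2178.3811
r = -263 / 2178.3811 ≈ -0.1207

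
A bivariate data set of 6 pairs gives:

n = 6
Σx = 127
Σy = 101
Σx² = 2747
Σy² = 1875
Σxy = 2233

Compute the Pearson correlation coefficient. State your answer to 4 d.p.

0.9383

r = (nΣxy − ΣxΣy) / √[(nΣx² − (Σx)²)(nΣy² − (Σy)²)]
Numerator: 6×2233 − 127×101 = 571
Denominator: √[(16482 − 16129)(11250 − 10201)] = √[353 × 1049] = 608.5203
r = 571 / 608.5203 ≈ 0.9383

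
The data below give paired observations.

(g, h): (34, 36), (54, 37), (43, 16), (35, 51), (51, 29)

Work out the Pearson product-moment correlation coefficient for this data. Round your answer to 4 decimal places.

n = 5, Σg = 217, Σh = 169, Σg² = 9747, Σh² = 6363, Σgh = 7174
nΣgh − ΣgΣh = 35870 − 36673 = -803
nΣg² − (Σg)² = 48735 − 47089 = 1646; nΣh² − (Σh)² = 31815 − 28561 = 3254
r = -803 / √(1646 × 3254) = -803 / 2314.3215 ≈ -0.3470

-0.3470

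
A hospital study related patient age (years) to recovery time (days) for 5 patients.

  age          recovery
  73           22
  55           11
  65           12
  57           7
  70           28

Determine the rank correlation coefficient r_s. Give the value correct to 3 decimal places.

Rank age: 5, 1, 3, 2, 4
Rank recovery: 4, 2, 3, 1, 5
d = rank(age) − rank(recovery): 1, -1, 0, 1, -1; Σd² = 4
ρ = 1 − 6Σd² / [n(n²−1)] = 1 − 6×4 / (5×24) = 1 − 24/120 ≈ 0.800

0.800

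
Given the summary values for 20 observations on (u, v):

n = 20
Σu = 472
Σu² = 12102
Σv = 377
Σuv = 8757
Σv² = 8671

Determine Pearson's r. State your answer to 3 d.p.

r = (nΣuv − ΣuΣv) / √[(nΣu² − (Σu)²)(nΣv² − (Σv)²)]
Numerator: 20×8757 − 472×377 = -2804
Denominator: √[(242040 − 222784)(173420 − 142129)] = √[19256 × 31291] = 24546.6799
r = -2804 / 24546.6799 ≈ -0.114

-0.114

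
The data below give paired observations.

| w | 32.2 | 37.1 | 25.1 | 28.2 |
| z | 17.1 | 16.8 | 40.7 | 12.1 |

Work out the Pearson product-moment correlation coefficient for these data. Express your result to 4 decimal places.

n = 4, Σw = 122.6, Σz = 86.7, Σw² = 3838.5, Σz² = 2377.55, Σwz = 2536.69
nΣwz − ΣwΣz = 10146.76 − 10629.42 = -482.66
nΣw² − (Σw)² = 15354 − 15030.76 = 323.24; nΣz² − (Σz)² = 9510.2 − 7516.89 = 1993.31
r = -482.66 / √(323.24 × 1993.31) = -482.66 / 802.6939 ≈ -0.6013

-0.6013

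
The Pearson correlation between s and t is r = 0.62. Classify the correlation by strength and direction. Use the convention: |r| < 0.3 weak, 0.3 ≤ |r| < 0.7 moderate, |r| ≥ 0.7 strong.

moderate positive

r = 0.62 > 0 so the relationship is positive.
|r| = 0.62, which falls in the moderate range.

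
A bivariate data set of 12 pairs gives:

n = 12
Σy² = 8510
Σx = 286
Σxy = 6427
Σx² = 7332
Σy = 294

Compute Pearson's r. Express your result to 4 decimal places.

r = (nΣxy − ΣxΣy) / √[(nΣx² − (Σx)²)(nΣy² − (Σy)²)]
Numerator: 12×6427 − 286×294 = -6960
Denominator: √[(87984 − 81796)(102120 − 86436)] = √[6188 × 15684] = 9851.5274
r = -6960 / 9851.5274 ≈ -0.7065

-0.7065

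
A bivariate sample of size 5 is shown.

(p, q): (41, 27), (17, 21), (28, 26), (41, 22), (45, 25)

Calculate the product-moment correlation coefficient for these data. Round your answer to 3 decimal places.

n = 5, Σp = 172, Σq = 121, Σp² = 6460, Σq² = 2955, Σpq = 4219
nΣpq − ΣpΣq = 21095 − 20812 = 283
nΣp² − (Σp)² = 32300 − 29584 = 2716; nΣq² − (Σq)² = 14775 − 14641 = 134
r = 283 / √(2716 × 134) = 283 / 603.2777 ≈ 0.469

0.469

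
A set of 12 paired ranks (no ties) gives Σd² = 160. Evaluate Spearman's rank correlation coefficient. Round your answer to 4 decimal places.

ρ = 1 − 6Σd² / [n(n²−1)] = 1 − 6×160 / (12×143)
  = 1 − 960/1716 = 1 − 0.55944 ≈ 0.4406

0.4406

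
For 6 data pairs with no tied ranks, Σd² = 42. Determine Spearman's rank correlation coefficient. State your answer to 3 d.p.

ρ = 1 − 6Σd² / [n(n²−1)] = 1 − 6×42 / (6×35)
  = 1 − 252/210 = 1 − 1.2000 ≈ -0.200

-0.200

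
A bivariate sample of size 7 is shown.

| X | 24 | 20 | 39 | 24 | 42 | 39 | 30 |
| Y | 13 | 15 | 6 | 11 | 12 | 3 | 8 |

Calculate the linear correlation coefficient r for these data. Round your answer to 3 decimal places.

-0.654

n = 7, ΣX = 218, ΣY = 68, ΣX² = 7258, ΣY² = 768, ΣXY = 1971
nΣXY − ΣXΣY = 13797 − 14824 = -1027
nΣX² − (ΣX)² = 50806 − 47524 = 3282; nΣY² − (ΣY)² = 5376 − 4624 = 752
r = -1027 / √(3282 × 752) = -1027 / 1571.0073 ≈ -0.654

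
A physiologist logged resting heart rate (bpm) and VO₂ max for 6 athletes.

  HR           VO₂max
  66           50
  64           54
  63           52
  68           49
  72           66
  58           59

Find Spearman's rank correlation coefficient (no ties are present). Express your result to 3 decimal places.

-0.086

Rank HR: 4, 3, 2, 5, 6, 1
Rank VO₂max: 2, 4, 3, 1, 6, 5
d = rank(HR) − rank(VO₂max): 2, -1, -1, 4, 0, -4; Σd² = 38
ρ = 1 − 6Σd² / [n(n²−1)] = 1 − 6×38 / (6×35) = 1 − 228/210 ≈ -0.086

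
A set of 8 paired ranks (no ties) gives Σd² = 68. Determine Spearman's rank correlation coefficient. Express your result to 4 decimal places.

ρ = 1 − 6Σd² / [n(n²−1)] = 1 − 6×68 / (8×63)
  = 1 − 408/504 = 1 − 0.80952 ≈ 0.1905

0.1905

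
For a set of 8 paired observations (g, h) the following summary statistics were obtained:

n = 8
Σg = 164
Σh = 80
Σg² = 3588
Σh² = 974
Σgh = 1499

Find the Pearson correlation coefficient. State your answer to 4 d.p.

-0.7110

r = (nΣgh − ΣgΣh) / √[(nΣg² − (Σg)²)(nΣh² − (Σh)²)]
Numerator: 8×1499 − 164×80 = -1128
Denominator: √[(28704 − 26896)(7792 − 6400)] = √[1808 × 1392] = 1586.4224
r = -1128 / 1586.4224 ≈ -0.7110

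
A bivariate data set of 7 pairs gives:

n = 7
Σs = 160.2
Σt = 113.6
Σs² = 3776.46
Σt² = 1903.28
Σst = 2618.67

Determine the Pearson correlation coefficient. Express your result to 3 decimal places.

0.232

r = (nΣst − ΣsΣt) / √[(nΣs² − (Σs)²)(nΣt² − (Σt)²)]
Numerator: 7×2618.67 − 160.2×113.6 = 131.97
Denominator: √[(26435.22 − 25664.04)(13322.96 − 12904.96)] = √[771.18 × 418] = 567.7616
r = 131.97 / 567.7616 ≈ 0.232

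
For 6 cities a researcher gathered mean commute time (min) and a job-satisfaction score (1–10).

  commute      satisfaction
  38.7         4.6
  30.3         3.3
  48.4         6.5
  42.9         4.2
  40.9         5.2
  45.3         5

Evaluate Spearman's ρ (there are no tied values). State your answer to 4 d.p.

Rank commute: 2, 1, 6, 4, 3, 5
Rank satisfaction: 3, 1, 6, 2, 5, 4
d = rank(commute) − rank(satisfaction): -1, 0, 0, 2, -2, 1; Σd² = 10
ρ = 1 − 6Σd² / [n(n²−1)] = 1 − 6×10 / (6×35) = 1 − 60/210 ≈ 0.7143

0.7143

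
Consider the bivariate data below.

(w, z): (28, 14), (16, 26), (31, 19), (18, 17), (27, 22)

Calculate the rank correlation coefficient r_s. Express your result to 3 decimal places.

Rank w: 4, 1, 5, 2, 3
Rank z: 1, 5, 3, 2, 4
d = rank(w) − rank(z): 3, -4, 2, 0, -1; Σd² = 30
ρ = 1 − 6Σd² / [n(n²−1)] = 1 − 6×30 / (5×24) = 1 − 180/120 ≈ -0.500

-0.500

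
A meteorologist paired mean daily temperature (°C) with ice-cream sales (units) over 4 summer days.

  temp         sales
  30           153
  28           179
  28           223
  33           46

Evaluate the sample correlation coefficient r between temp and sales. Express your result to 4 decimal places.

n = 4, Σx = 119, Σy = 601, Σx² = 3557, Σy² = 107295, Σxy = 17364
nΣxy − ΣxΣy = 69456 − 71519 = -2063
nΣx² − (Σx)² = 14228 − 14161 = 67; nΣy² − (Σy)² = 429180 − 361201 = 67979
r = -2063 / √(67 × 67979) = -2063 / 2134.1492 ≈ -0.9667

-0.9667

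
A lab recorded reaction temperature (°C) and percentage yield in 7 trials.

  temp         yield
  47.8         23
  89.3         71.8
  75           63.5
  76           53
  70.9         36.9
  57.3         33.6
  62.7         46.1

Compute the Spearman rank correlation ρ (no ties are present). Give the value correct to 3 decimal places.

0.929

Rank temp: 1, 7, 5, 6, 4, 2, 3
Rank yield: 1, 7, 6, 5, 3, 2, 4
d = rank(temp) − rank(yield): 0, 0, -1, 1, 1, 0, -1; Σd² = 4
ρ = 1 − 6Σd² / [n(n²−1)] = 1 − 6×4 / (7×48) = 1 − 24/336 ≈ 0.929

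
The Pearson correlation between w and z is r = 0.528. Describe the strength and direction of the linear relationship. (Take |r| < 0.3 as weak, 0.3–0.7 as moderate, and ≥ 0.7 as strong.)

r = 0.528 > 0 so the relationship is positive.
|r| = 0.528, which falls in the moderate range.

moderate positive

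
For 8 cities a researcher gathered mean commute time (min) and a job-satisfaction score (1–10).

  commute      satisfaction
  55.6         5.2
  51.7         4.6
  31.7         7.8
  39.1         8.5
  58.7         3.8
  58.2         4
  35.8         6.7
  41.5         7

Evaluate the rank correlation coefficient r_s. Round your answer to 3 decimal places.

-0.857

Rank commute: 6, 5, 1, 3, 8, 7, 2, 4
Rank satisfaction: 4, 3, 7, 8, 1, 2, 5, 6
d = rank(commute) − rank(satisfaction): 2, 2, -6, -5, 7, 5, -3, -2; Σd² = 156
ρ = 1 − 6Σd² / [n(n²−1)] = 1 − 6×156 / (8×63) = 1 − 936/504 ≈ -0.857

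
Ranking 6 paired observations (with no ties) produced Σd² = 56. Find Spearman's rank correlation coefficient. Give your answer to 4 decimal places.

ρ = 1 − 6Σd² / [n(n²−1)] = 1 − 6×56 / (6×35)
  = 1 − 336/210 = 1 − 1.60000 ≈ -0.6000

-0.6000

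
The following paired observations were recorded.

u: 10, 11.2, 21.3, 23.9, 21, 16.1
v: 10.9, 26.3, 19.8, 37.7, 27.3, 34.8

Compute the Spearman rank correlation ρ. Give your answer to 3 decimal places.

0.600

Rank u: 1, 2, 5, 6, 4, 3
Rank v: 1, 3, 2, 6, 4, 5
d = rank(u) − rank(v): 0, -1, 3, 0, 0, -2; Σd² = 14
ρ = 1 − 6Σd² / [n(n²−1)] = 1 − 6×14 / (6×35) = 1 − 84/210 ≈ 0.600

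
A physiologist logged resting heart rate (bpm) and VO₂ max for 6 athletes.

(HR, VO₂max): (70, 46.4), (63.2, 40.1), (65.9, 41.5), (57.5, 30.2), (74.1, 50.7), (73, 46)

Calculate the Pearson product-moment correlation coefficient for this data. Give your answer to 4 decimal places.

0.9677

n = 6, Σx = 403.7, Σy = 254.9, Σx² = 27363.11, Σy² = 11081.75, Σxy = 17368.54
nΣxy − ΣxΣy = 104211.24 − 102903.13 = 1308.11
nΣx² − (Σx)² = 164178.66 − 162973.69 = 1204.97; nΣy² − (Σy)² = 66490.5 − 64974.01 = 1516.49
r = 1308.11 / √(1204.97 × 1516.49) = 1308.11 / 1351.7858 ≈ 0.9677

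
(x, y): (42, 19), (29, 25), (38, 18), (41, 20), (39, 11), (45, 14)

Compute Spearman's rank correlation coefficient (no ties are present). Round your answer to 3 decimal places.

-0.371

Rank x: 5, 1, 2, 4, 3, 6
Rank y: 4, 6, 3, 5, 1, 2
d = rank(x) − rank(y): 1, -5, -1, -1, 2, 4; Σd² = 48
ρ = 1 − 6Σd² / [n(n²−1)] = 1 − 6×48 / (6×35) = 1 − 288/210 ≈ -0.371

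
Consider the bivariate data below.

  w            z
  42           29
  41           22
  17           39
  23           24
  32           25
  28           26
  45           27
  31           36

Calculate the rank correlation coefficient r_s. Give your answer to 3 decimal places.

-0.167

Rank w: 7, 6, 1, 2, 5, 3, 8, 4
Rank z: 6, 1, 8, 2, 3, 4, 5, 7
d = rank(w) − rank(z): 1, 5, -7, 0, 2, -1, 3, -3; Σd² = 98
ρ = 1 − 6Σd² / [n(n²−1)] = 1 − 6×98 / (8×63) = 1 − 588/504 ≈ -0.167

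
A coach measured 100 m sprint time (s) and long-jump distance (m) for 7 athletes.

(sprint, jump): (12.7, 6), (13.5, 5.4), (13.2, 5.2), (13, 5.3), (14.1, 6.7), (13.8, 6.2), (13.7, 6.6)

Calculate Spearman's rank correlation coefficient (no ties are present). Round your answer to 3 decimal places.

Rank sprint: 1, 4, 3, 2, 7, 6, 5
Rank jump: 4, 3, 1, 2, 7, 5, 6
d = rank(sprint) − rank(jump): -3, 1, 2, 0, 0, 1, -1; Σd² = 16
ρ = 1 − 6Σd² / [n(n²−1)] = 1 − 6×16 / (7×48) = 1 − 96/336 ≈ 0.714

0.714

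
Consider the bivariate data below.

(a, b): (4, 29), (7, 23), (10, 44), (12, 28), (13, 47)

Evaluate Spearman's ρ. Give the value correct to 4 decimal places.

Rank a: 1, 2, 3, 4, 5
Rank b: 3, 1, 4, 2, 5
d = rank(a) − rank(b): -2, 1, -1, 2, 0; Σd² = 10
ρ = 1 − 6Σd² / [n(n²−1)] = 1 − 6×10 / (5×24) = 1 − 60/120 ≈ 0.5000

0.5000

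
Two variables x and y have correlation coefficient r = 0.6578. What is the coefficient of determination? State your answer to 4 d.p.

r² = (0.6578)² = 0.4327

0.4327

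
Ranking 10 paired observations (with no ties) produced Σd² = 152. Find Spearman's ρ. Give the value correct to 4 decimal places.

ρ = 1 − 6Σd² / [n(n²−1)] = 1 − 6×152 / (10×99)
  = 1 − 912/990 = 1 − 0.92121 ≈ 0.0788

0.0788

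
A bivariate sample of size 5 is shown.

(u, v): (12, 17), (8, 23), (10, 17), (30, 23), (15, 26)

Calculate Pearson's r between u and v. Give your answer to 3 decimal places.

0.340

n = 5, Σu = 75, Σv = 106, Σu² = 1433, Σv² = 2312, Σuv = 1638
nΣuv − ΣuΣv = 8190 − 7950 = 240
nΣu² − (Σu)² = 7165 − 5625 = 1540; nΣv² − (Σv)² = 11560 − 11236 = 324
r = 240 / √(1540 × 324) = 240 / 706.3710 ≈ 0.340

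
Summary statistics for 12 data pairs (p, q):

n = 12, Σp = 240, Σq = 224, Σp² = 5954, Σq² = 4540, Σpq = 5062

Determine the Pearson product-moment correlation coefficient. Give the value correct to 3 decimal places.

0.905

r = (nΣpq − ΣpΣq) / √[(nΣp² − (Σp)²)(nΣq² − (Σq)²)]
Numerator: 12×5062 − 240×224 = 6984
Denominator: √[(71448 − 57600)(54480 − 50176)] = √[13848 × 4304] = 7720.2197
r = 6984 / 7720.2197 ≈ 0.905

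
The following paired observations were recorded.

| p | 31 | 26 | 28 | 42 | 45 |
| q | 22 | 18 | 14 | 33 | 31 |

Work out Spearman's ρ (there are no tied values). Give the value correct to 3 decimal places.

Rank p: 3, 1, 2, 4, 5
Rank q: 3, 2, 1, 5, 4
d = rank(p) − rank(q): 0, -1, 1, -1, 1; Σd² = 4
ρ = 1 − 6Σd² / [n(n²−1)] = 1 − 6×4 / (5×24) = 1 − 24/120 ≈ 0.800

0.800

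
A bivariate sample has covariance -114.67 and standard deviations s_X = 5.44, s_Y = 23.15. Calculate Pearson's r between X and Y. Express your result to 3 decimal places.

r = Cov(X,Y) / (s_X · s_Y) = -114.67 / (5.44 × 23.15)
  = -114.67 / 125.9360 ≈ -0.911

-0.911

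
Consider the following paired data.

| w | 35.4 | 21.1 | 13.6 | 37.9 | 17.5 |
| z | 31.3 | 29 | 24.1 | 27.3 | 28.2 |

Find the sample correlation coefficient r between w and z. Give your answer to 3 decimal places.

0.561

n = 5, Σw = 125.5, Σz = 139.9, Σw² = 3625.99, Σz² = 3942.03, Σwz = 3575.85
nΣwz − ΣwΣz = 17879.25 − 17557.45 = 321.8
nΣw² − (Σw)² = 18129.95 − 15750.25 = 2379.7; nΣz² − (Σz)² = 19710.15 − 19572.01 = 138.14
r = 321.8 / √(2379.7 × 138.14) = 321.8 / 573.3513 ≈ 0.561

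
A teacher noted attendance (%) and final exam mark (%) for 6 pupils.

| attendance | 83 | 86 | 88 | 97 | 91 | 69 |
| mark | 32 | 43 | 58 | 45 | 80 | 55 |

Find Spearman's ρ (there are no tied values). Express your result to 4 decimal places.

0.3714

Rank attendance: 2, 3, 4, 6, 5, 1
Rank mark: 1, 2, 5, 3, 6, 4
d = rank(attendance) − rank(mark): 1, 1, -1, 3, -1, -3; Σd² = 22
ρ = 1 − 6Σd² / [n(n²−1)] = 1 − 6×22 / (6×35) = 1 − 132/210 ≈ 0.3714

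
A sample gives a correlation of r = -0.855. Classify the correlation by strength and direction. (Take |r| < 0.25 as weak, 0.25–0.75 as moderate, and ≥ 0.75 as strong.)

r = -0.855 < 0 so the relationship is negative.
|r| = 0.855, which falls in the strong range.

strong negative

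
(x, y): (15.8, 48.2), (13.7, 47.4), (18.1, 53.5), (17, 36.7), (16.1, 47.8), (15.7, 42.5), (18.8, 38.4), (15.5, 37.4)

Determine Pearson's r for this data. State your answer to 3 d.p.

n = 8, Σx = 130.7, Σy = 351.9, Σx² = 2153.33, Σy² = 15743.55, Σxy = 5741.64
nΣxy − ΣxΣy = 45933.12 − 45993.33 = -60.21
nΣx² − (Σx)² = 17226.64 − 17082.49 = 144.15; nΣy² − (Σy)² = 125948.4 − 123833.61 = 2114.79
r = -60.21 / √(144.15 × 2114.79) = -60.21 / 552.1295 ≈ -0.109

-0.109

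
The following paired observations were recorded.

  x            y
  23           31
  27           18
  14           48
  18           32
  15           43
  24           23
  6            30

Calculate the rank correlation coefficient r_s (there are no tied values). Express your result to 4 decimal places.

Rank x: 5, 7, 2, 4, 3, 6, 1
Rank y: 4, 1, 7, 5, 6, 2, 3
d = rank(x) − rank(y): 1, 6, -5, -1, -3, 4, -2; Σd² = 92
ρ = 1 − 6Σd² / [n(n²−1)] = 1 − 6×92 / (7×48) = 1 − 552/336 ≈ -0.6429

-0.6429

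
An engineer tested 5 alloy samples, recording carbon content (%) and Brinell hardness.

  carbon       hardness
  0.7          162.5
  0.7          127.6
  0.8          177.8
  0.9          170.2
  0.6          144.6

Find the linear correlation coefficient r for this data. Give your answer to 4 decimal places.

0.6525

n = 5, Σx = 3.7, Σy = 782.7, Σx² = 2.79, Σy² = 124178.05, Σxy = 585.25
nΣxy − ΣxΣy = 2926.25 − 2895.99 = 30.26
nΣx² − (Σx)² = 13.95 − 13.69 = 0.26; nΣy² − (Σy)² = 620890.25 − 612619.29 = 8270.96
r = 30.26 / √(0.26 × 8270.96) = 30.26 / 46.3729 ≈ 0.6525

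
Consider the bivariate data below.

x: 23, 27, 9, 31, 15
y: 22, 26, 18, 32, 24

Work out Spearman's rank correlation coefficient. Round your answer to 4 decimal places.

Rank x: 3, 4, 1, 5, 2
Rank y: 2, 4, 1, 5, 3
d = rank(x) − rank(y): 1, 0, 0, 0, -1; Σd² = 2
ρ = 1 − 6Σd² / [n(n²−1)] = 1 − 6×2 / (5×24) = 1 − 12/120 ≈ 0.9000

0.9000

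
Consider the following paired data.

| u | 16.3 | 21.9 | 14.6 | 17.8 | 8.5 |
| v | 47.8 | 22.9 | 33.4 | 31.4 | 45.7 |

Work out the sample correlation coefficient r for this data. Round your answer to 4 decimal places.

n = 5, Σu = 79.1, Σv = 181.2, Σu² = 1347.55, Σv² = 6999.26, Σuv = 2715.66
nΣuv − ΣuΣv = 13578.3 − 14332.92 = -754.62
nΣu² − (Σu)² = 6737.75 − 6256.81 = 480.94; nΣv² − (Σv)² = 34996.3 − 32833.44 = 2162.86
r = -754.62 / √(480.94 × 2162.86) = -754.62 / 1019.9048 ≈ -0.7399

-0.7399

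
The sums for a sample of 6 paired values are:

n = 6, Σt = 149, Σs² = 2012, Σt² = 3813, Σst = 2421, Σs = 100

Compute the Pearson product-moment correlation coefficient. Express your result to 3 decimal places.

r = (nΣst − ΣsΣt) / √[(nΣs² − (Σs)²)(nΣt² − (Σt)²)]
Numerator: 6×2421 − 100×149 = -374
Denominator: √[(12072 − 10000)(22878 − 22201)] = √[2072 × 677] = 1184.3749
r = -374 / 1184.3749 ≈ -0.316

-0.316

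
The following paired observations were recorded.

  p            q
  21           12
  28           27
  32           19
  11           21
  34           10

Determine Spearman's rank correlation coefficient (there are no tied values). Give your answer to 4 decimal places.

Rank p: 2, 3, 4, 1, 5
Rank q: 2, 5, 3, 4, 1
d = rank(p) − rank(q): 0, -2, 1, -3, 4; Σd² = 30
ρ = 1 − 6Σd² / [n(n²−1)] = 1 − 6×30 / (5×24) = 1 − 180/120 ≈ -0.5000

-0.5000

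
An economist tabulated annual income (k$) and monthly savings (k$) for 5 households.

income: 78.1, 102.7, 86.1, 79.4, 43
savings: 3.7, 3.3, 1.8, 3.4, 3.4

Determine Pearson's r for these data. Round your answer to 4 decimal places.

-0.2374

n = 5, Σx = 389.3, Σy = 15.6, Σx² = 32213.47, Σy² = 50.94, Σxy = 1199.02
nΣxy − ΣxΣy = 5995.1 − 6073.08 = -77.98
nΣx² − (Σx)² = 161067.35 − 151554.49 = 9512.86; nΣy² − (Σy)² = 254.7 − 243.36 = 11.34
r = -77.98 / √(9512.86 × 11.34) = -77.98 / 328.4446 ≈ -0.2374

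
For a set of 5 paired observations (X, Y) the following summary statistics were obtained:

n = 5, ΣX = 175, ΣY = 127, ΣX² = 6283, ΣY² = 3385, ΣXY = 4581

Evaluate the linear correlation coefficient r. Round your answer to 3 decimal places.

0.858

r = (nΣXY − ΣXΣY) / √[(nΣX² − (ΣX)²)(nΣY² − (ΣY)²)]
Numerator: 5×4581 − 175×127 = 680
Denominator: √[(31415 − 30625)(16925 − 16129)] = √[790 × 796] = 792.9943
r = 680 / 792.9943 ≈ 0.858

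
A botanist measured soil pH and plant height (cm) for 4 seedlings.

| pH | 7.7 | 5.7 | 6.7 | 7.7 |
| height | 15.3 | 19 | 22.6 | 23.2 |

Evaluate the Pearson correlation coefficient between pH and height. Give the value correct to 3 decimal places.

-0.050

n = 4, Σx = 27.8, Σy = 80.1, Σx² = 195.96, Σy² = 1644.09, Σxy = 556.17
nΣxy − ΣxΣy = 2224.68 − 2226.78 = -2.1
nΣx² − (Σx)² = 783.84 − 772.84 = 11; nΣy² − (Σy)² = 6576.36 − 6416.01 = 160.35
r = -2.1 / √(11 × 160.35) = -2.1 / 41.9982 ≈ -0.050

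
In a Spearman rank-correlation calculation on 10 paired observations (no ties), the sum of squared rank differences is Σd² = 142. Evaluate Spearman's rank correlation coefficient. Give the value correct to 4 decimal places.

ρ = 1 − 6Σd² / [n(n²−1)] = 1 − 6×142 / (10×99)
  = 1 − 852/990 = 1 − 0.86061 ≈ 0.1394

0.1394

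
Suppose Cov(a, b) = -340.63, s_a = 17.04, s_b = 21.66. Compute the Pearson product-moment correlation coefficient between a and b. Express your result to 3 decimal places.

-0.923

r = Cov(a,b) / (s_a · s_b) = -340.63 / (17.04 × 21.66)
  = -340.63 / 369.0864 ≈ -0.923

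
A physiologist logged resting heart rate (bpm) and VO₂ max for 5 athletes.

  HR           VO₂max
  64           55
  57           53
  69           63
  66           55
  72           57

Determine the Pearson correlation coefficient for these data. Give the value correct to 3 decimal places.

0.654

n = 5, Σx = 328, Σy = 283, Σx² = 21646, Σy² = 16077, Σxy = 18622
nΣxy − ΣxΣy = 93110 − 92824 = 286
nΣx² − (Σx)² = 108230 − 107584 = 646; nΣy² − (Σy)² = 80385 − 80089 = 296
r = 286 / √(646 × 296) = 286 / 437.2825 ≈ 0.654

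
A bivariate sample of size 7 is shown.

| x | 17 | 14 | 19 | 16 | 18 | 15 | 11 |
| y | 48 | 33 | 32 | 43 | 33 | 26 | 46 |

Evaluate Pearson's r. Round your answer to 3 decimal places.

-0.279

n = 7, Σx = 110, Σy = 261, Σx² = 1772, Σy² = 10147, Σxy = 4064
nΣxy − ΣxΣy = 28448 − 28710 = -262
nΣx² − (Σx)² = 12404 − 12100 = 304; nΣy² − (Σy)² = 71029 − 68121 = 2908
r = -262 / √(304 × 2908) = -262 / 940.2298 ≈ -0.279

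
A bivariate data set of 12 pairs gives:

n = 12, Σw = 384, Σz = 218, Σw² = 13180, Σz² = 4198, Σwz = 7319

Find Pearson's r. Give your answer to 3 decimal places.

0.745

r = (nΣwz − ΣwΣz) / √[(nΣw² − (Σw)²)(nΣz² − (Σz)²)]
Numerator: 12×7319 − 384×218 = 4116
Denominator: √[(158160 − 147456)(50376 − 47524)] = √[10704 × 2852] = 5525.1976
r = 4116 / 5525.1976 ≈ 0.745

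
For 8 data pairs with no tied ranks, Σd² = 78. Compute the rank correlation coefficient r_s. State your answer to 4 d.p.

0.0714

ρ = 1 − 6Σd² / [n(n²−1)] = 1 − 6×78 / (8×63)
  = 1 − 468/504 = 1 − 0.92857 ≈ 0.0714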